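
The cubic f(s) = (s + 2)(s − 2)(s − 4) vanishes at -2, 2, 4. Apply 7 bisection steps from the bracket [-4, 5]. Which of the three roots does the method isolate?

-2

m = 0.5, f(m) = 13.125 (+); new bracket [-4, 0.5]
m = -1.75, f(m) = 5.390625 (+); new bracket [-4, -1.75]
m = -2.875, f(m) = -29.326172 (−); new bracket [-2.875, -1.75]
m = -2.3125, f(m) = -8.5071 (−); new bracket [-2.3125, -1.75]
m = -2.03125, f(m) = -0.7598 (−); new bracket [-2.03125, -1.75]
m = -1.890625, f(m) = 2.5067 (+); new bracket [-2.03125, -1.890625]
m = -1.9609375, f(m) = 0.9223 (+); new bracket [-2.03125, -1.9609375]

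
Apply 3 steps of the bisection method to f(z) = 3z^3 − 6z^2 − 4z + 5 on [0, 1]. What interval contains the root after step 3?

f(0.5) = 1.875 > 0, so the root lies in [0.5, 1]
f(0.75) = -0.109375 < 0, so the root lies in [0.5, 0.75]
f(0.625) = 0.888672 > 0, so the root lies in [0.625, 0.75]

[0.625, 0.75]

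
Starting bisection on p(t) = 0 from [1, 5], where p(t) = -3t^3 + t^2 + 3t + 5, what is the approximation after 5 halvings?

p(3) = -58 < 0, so the root lies in [1, 3]
p(2) = -9 < 0, so the root lies in [1, 2]
p(1.5) = 1.625 > 0, so the root lies in [1.5, 2]
p(1.75) = -2.7656 < 0, so the root lies in [1.5, 1.75]
p(1.625) = -0.3574 < 0, so the root lies in [1.5, 1.625]

1.625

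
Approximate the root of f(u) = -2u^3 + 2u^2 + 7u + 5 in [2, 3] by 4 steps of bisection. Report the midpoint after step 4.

2.6875

m = 2.5, f(m) = 3.75 (+); new bracket [2.5, 3]
m = 2.75, f(m) = -2.21875 (−); new bracket [2.5, 2.75]
m = 2.625, f(m) = 0.980469 (+); new bracket [2.625, 2.75]
m = 2.6875, f(m) = -0.564 (−); new bracket [2.625, 2.6875]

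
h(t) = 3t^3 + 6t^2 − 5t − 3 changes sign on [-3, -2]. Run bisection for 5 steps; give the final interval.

[-2.53125, -2.5]

h(-2.5) = 0.125 > 0, so the root lies in [-3, -2.5]
h(-2.75) = -6.265625 < 0, so the root lies in [-2.75, -2.5]
h(-2.625) = -2.794922 < 0, so the root lies in [-2.625, -2.5]
h(-2.5625) = -1.2683 < 0, so the root lies in [-2.5625, -2.5]
h(-2.53125) = -0.5553 < 0, so the root lies in [-2.53125, -2.5]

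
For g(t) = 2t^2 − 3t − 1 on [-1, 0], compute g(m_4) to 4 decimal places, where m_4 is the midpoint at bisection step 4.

t = -0.5 gives g = 1, positive; keep [-0.5, 0]
t = -0.25 gives g = -0.125, negative; keep [-0.5, -0.25]
t = -0.375 gives g = 0.40625, positive; keep [-0.375, -0.25]
t = -0.3125 gives g = 0.1328, positive; keep [-0.3125, -0.25]

0.1328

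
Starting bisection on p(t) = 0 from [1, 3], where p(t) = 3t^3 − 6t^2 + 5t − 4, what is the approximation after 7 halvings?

midpoint 2: p = 6 > 0 → [1, 2]
midpoint 1.5: p = 0.125 > 0 → [1, 1.5]
midpoint 1.25: p = -1.265625 < 0 → [1.25, 1.5]
midpoint 1.375: p = -0.6699 < 0 → [1.375, 1.5]
midpoint 1.4375: p = -0.2996 < 0 → [1.4375, 1.5]
midpoint 1.46875: p = -0.0943 < 0 → [1.46875, 1.5]
midpoint 1.484375: p = 0.0135 > 0 → [1.46875, 1.484375]

1.484375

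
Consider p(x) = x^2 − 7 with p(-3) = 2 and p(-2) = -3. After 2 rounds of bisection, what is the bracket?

[-2.75, -2.5]

midpoint -2.5: p = -0.75 < 0 → [-3, -2.5]
midpoint -2.75: p = 0.5625 > 0 → [-2.75, -2.5]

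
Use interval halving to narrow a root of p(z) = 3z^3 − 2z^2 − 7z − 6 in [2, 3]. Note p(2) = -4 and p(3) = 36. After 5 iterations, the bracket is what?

z = 2.5 gives p = 10.875, positive; keep [2, 2.5]
z = 2.25 gives p = 2.296875, positive; keep [2, 2.25]
z = 2.125 gives p = -1.119141, negative; keep [2.125, 2.25]
z = 2.1875 gives p = 0.5198, positive; keep [2.125, 2.1875]
z = 2.15625 gives p = -0.3167, negative; keep [2.15625, 2.1875]

[2.15625, 2.1875]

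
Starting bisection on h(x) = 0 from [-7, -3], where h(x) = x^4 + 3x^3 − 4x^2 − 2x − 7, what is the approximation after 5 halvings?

-3.875

x = -5 gives h = 153, positive; keep [-5, -3]
x = -4 gives h = 1, positive; keep [-4, -3]
x = -3.5 gives h = -27.5625, negative; keep [-4, -3.5]
x = -3.75 gives h = -16.1992, negative; keep [-4, -3.75]
x = -3.875 gives h = -8.4001, negative; keep [-4, -3.875]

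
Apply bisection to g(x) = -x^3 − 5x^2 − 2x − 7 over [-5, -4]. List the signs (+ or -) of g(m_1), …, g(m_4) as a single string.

---+

m = -4.5, g(m) = -8.125 (−); new bracket [-5, -4.5]
m = -4.75, g(m) = -3.140625 (−); new bracket [-5, -4.75]
m = -4.875, g(m) = -0.220703 (−); new bracket [-5, -4.875]
m = -4.9375, g(m) = 1.3513 (+); new bracket [-4.9375, -4.875]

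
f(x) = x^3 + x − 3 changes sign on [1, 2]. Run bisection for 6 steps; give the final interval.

[1.203125, 1.21875]

x = 1.5 gives f = 1.875, positive; keep [1, 1.5]
x = 1.25 gives f = 0.203125, positive; keep [1, 1.25]
x = 1.125 gives f = -0.451172, negative; keep [1.125, 1.25]
x = 1.1875 gives f = -0.1379, negative; keep [1.1875, 1.25]
x = 1.21875 gives f = 0.029, positive; keep [1.1875, 1.21875]
x = 1.203125 gives f = -0.0553, negative; keep [1.203125, 1.21875]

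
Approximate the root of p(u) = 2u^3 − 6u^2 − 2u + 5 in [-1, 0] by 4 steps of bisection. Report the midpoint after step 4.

-0.9375

midpoint -0.5: p = 4.25 > 0 → [-1, -0.5]
midpoint -0.75: p = 2.28125 > 0 → [-1, -0.75]
midpoint -0.875: p = 0.816406 > 0 → [-1, -0.875]
midpoint -0.9375: p = -0.0464 < 0 → [-0.9375, -0.875]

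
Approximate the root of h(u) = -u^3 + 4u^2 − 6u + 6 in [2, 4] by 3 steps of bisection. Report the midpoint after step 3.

h(3) = -3 < 0, so the root lies in [2, 3]
h(2.5) = 0.375 > 0, so the root lies in [2.5, 3]
h(2.75) = -1.046875 < 0, so the root lies in [2.5, 2.75]

2.75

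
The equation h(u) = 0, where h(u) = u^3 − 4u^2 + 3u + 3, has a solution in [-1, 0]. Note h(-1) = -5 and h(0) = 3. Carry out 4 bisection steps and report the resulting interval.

midpoint -0.5: h = 0.375 > 0 → [-1, -0.5]
midpoint -0.75: h = -1.921875 < 0 → [-0.75, -0.5]
midpoint -0.625: h = -0.681641 < 0 → [-0.625, -0.5]
midpoint -0.5625: h = -0.1311 < 0 → [-0.5625, -0.5]

[-0.5625, -0.5]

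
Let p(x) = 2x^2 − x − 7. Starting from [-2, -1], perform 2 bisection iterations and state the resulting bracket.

p(-1.5) = -1 < 0, so the root lies in [-2, -1.5]
p(-1.75) = 0.875 > 0, so the root lies in [-1.75, -1.5]

[-1.75, -1.5]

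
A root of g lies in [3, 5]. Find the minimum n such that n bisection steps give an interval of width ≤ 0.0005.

12

Width after n steps is 2/2^n. Need 2^n ≥ 2/0.0005 = 4000.
2^11 = 2048 < 4000 ≤ 2^12 = 4096, so n = 12.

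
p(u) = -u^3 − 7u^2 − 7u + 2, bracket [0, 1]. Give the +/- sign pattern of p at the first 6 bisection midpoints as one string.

--+++-

m = 0.5, p(m) = -3.375 (−); new bracket [0, 0.5]
m = 0.25, p(m) = -0.203125 (−); new bracket [0, 0.25]
m = 0.125, p(m) = 1.013672 (+); new bracket [0.125, 0.25]
m = 0.1875, p(m) = 0.4348 (+); new bracket [0.1875, 0.25]
m = 0.21875, p(m) = 0.1233 (+); new bracket [0.21875, 0.25]
m = 0.234375, p(m) = -0.038 (−); new bracket [0.21875, 0.234375]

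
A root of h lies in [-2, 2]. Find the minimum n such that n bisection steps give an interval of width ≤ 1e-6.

22

Width after n steps is 4/2^n. Need 2^n ≥ 4/1e-6 = 4000000.
2^21 = 2097152 < 4000000 ≤ 2^22 = 4194304, so n = 22.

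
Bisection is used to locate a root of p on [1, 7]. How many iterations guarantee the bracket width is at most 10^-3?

13

Width after n steps is 6/2^n. Need 2^n ≥ 6/10^-3 = 6000.
2^12 = 4096 < 6000 ≤ 2^13 = 8192, so n = 13.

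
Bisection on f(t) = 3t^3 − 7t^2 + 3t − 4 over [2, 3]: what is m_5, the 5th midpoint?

m = 2.5, f(m) = 6.625 (+); new bracket [2, 2.5]
m = 2.25, f(m) = 1.484375 (+); new bracket [2, 2.25]
m = 2.125, f(m) = -0.447266 (−); new bracket [2.125, 2.25]
m = 2.1875, f(m) = 0.469 (+); new bracket [2.125, 2.1875]
m = 2.15625, f(m) = -0.0013 (−); new bracket [2.15625, 2.1875]

2.15625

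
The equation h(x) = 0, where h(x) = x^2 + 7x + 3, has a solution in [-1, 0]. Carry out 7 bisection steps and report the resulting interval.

x = -0.5 gives h = -0.25, negative; keep [-0.5, 0]
x = -0.25 gives h = 1.3125, positive; keep [-0.5, -0.25]
x = -0.375 gives h = 0.515625, positive; keep [-0.5, -0.375]
x = -0.4375 gives h = 0.1289, positive; keep [-0.5, -0.4375]
x = -0.46875 gives h = -0.0615, negative; keep [-0.46875, -0.4375]
x = -0.453125 gives h = 0.0334, positive; keep [-0.46875, -0.453125]
x = -0.4609375 gives h = -0.0141, negative; keep [-0.4609375, -0.453125]

[-0.4609375, -0.453125]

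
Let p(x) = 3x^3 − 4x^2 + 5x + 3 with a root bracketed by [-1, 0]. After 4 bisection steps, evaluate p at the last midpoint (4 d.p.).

-0.2043

midpoint -0.5: p = -0.875 < 0 → [-0.5, 0]
midpoint -0.25: p = 1.453125 > 0 → [-0.5, -0.25]
midpoint -0.375: p = 0.404297 > 0 → [-0.5, -0.375]
midpoint -0.4375: p = -0.2043 < 0 → [-0.4375, -0.375]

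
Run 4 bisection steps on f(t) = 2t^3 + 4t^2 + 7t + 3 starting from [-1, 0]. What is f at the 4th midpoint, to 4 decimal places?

m = -0.5, f(m) = 0.25 (+); new bracket [-1, -0.5]
m = -0.75, f(m) = -0.84375 (−); new bracket [-0.75, -0.5]
m = -0.625, f(m) = -0.300781 (−); new bracket [-0.625, -0.5]
m = -0.5625, f(m) = -0.0278 (−); new bracket [-0.5625, -0.5]

-0.0278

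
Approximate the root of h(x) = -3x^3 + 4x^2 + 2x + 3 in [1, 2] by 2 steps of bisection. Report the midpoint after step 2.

midpoint 1.5: h = 4.875 > 0 → [1.5, 2]
midpoint 1.75: h = 2.671875 > 0 → [1.75, 2]

1.75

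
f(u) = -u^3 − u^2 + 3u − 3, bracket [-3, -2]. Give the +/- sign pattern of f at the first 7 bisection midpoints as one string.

f(-2.5) = -1.125 < 0, so the root lies in [-3, -2.5]
f(-2.75) = 1.984375 > 0, so the root lies in [-2.75, -2.5]
f(-2.625) = 0.322266 > 0, so the root lies in [-2.625, -2.5]
f(-2.5625) = -0.4275 < 0, so the root lies in [-2.625, -2.5625]
f(-2.59375) = -0.0592 < 0, so the root lies in [-2.625, -2.59375]
f(-2.609375) = 0.1298 > 0, so the root lies in [-2.609375, -2.59375]
f(-2.6015625) = 0.0349 > 0, so the root lies in [-2.6015625, -2.59375]

-++--++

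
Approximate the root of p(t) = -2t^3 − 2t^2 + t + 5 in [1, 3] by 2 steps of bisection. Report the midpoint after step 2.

1.5

m = 2, p(m) = -17 (−); new bracket [1, 2]
m = 1.5, p(m) = -4.75 (−); new bracket [1, 1.5]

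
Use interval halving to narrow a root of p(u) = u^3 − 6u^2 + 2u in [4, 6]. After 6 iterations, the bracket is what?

[5.625, 5.65625]

u = 5 gives p = -15, negative; keep [5, 6]
u = 5.5 gives p = -4.125, negative; keep [5.5, 6]
u = 5.75 gives p = 3.234375, positive; keep [5.5, 5.75]
u = 5.625 gives p = -0.6152, negative; keep [5.625, 5.75]
u = 5.6875 gives p = 1.2664, positive; keep [5.625, 5.6875]
u = 5.65625 gives p = 0.3148, positive; keep [5.625, 5.65625]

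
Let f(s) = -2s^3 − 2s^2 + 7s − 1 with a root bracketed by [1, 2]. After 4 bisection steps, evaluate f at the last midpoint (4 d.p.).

midpoint 1.5: f = -1.75 < 0 → [1, 1.5]
midpoint 1.25: f = 0.71875 > 0 → [1.25, 1.5]
midpoint 1.375: f = -0.355469 < 0 → [1.25, 1.375]
midpoint 1.3125: f = 0.2202 > 0 → [1.3125, 1.375]

0.2202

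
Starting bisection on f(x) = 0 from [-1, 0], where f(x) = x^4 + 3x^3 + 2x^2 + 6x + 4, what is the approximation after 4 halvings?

f(-0.5) = 1.1875 > 0, so the root lies in [-1, -0.5]
f(-0.75) = -0.324219 < 0, so the root lies in [-0.75, -0.5]
f(-0.625) = 0.451416 > 0, so the root lies in [-0.75, -0.625]
f(-0.6875) = 0.0689 > 0, so the root lies in [-0.75, -0.6875]

-0.6875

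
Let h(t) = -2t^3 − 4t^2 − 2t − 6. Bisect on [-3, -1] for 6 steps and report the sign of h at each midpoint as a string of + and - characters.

h(-2) = -2 < 0, so the root lies in [-3, -2]
h(-2.5) = 5.25 > 0, so the root lies in [-2.5, -2]
h(-2.25) = 1.03125 > 0, so the root lies in [-2.25, -2]
h(-2.125) = -0.6211 < 0, so the root lies in [-2.25, -2.125]
h(-2.1875) = 0.1694 > 0, so the root lies in [-2.1875, -2.125]
h(-2.15625) = -0.2346 < 0, so the root lies in [-2.1875, -2.15625]

-++-+-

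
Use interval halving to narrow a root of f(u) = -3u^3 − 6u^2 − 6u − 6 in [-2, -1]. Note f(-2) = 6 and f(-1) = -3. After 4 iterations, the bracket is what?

m = -1.5, f(m) = -0.375 (−); new bracket [-2, -1.5]
m = -1.75, f(m) = 2.203125 (+); new bracket [-1.75, -1.5]
m = -1.625, f(m) = 0.779297 (+); new bracket [-1.625, -1.5]
m = -1.5625, f(m) = 0.1707 (+); new bracket [-1.5625, -1.5]

[-1.5625, -1.5]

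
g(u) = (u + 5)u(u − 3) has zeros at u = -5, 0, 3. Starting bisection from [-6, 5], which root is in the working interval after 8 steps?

midpoint -0.5: g = 7.875 > 0 → [-6, -0.5]
midpoint -3.25: g = 35.546875 > 0 → [-6, -3.25]
midpoint -4.625: g = 13.224609 > 0 → [-6, -4.625]
midpoint -5.3125: g = -13.8 < 0 → [-5.3125, -4.625]
midpoint -4.96875: g = 1.2373 > 0 → [-5.3125, -4.96875]
midpoint -5.140625: g = -5.8849 < 0 → [-5.140625, -4.96875]
midpoint -5.0546875: g = -2.2265 < 0 → [-5.0546875, -4.96875]
midpoint -5.01171875: g = -0.4705 < 0 → [-5.01171875, -4.96875]

-5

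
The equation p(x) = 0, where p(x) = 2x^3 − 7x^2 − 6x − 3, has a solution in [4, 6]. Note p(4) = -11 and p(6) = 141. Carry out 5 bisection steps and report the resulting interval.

[4.25, 4.3125]

midpoint 5: p = 42 > 0 → [4, 5]
midpoint 4.5: p = 10.5 > 0 → [4, 4.5]
midpoint 4.25: p = -1.40625 < 0 → [4.25, 4.5]
midpoint 4.375: p = 4.2461 > 0 → [4.25, 4.375]
midpoint 4.3125: p = 1.3462 > 0 → [4.25, 4.3125]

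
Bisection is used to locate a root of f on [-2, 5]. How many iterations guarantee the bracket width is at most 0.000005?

21

Width after n steps is 7/2^n. Need 2^n ≥ 7/0.000005 = 1400000.
2^20 = 1048576 < 1400000 ≤ 2^21 = 2097152, so n = 21.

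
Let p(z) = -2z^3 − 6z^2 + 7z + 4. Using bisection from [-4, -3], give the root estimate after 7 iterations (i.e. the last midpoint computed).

midpoint -3.5: p = -8.25 < 0 → [-4, -3.5]
midpoint -3.75: p = -1.15625 < 0 → [-4, -3.75]
midpoint -3.875: p = 3.152344 > 0 → [-3.875, -3.75]
midpoint -3.8125: p = 0.9321 > 0 → [-3.8125, -3.75]
midpoint -3.78125: p = -0.1284 < 0 → [-3.8125, -3.78125]
midpoint -3.796875: p = 0.3978 > 0 → [-3.796875, -3.78125]
midpoint -3.7890625: p = 0.1337 > 0 → [-3.7890625, -3.78125]

-3.7890625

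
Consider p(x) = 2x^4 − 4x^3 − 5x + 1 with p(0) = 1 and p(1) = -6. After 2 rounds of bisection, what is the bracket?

[0, 0.25]

m = 0.5, p(m) = -1.875 (−); new bracket [0, 0.5]
m = 0.25, p(m) = -0.304688 (−); new bracket [0, 0.25]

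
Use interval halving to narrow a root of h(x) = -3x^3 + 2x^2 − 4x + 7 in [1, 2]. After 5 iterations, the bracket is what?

[1.1875, 1.21875]

x = 1.5 gives h = -4.625, negative; keep [1, 1.5]
x = 1.25 gives h = -0.734375, negative; keep [1, 1.25]
x = 1.125 gives h = 0.759766, positive; keep [1.125, 1.25]
x = 1.1875 gives h = 0.0466, positive; keep [1.1875, 1.25]
x = 1.21875 gives h = -0.3351, negative; keep [1.1875, 1.21875]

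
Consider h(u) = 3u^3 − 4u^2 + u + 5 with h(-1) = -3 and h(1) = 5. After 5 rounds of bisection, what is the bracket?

[-0.8125, -0.75]

u = 0 gives h = 5, positive; keep [-1, 0]
u = -0.5 gives h = 3.125, positive; keep [-1, -0.5]
u = -0.75 gives h = 0.734375, positive; keep [-1, -0.75]
u = -0.875 gives h = -0.9473, negative; keep [-0.875, -0.75]
u = -0.8125 gives h = -0.0623, negative; keep [-0.8125, -0.75]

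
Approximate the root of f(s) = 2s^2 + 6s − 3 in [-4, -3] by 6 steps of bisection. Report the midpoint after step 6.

m = -3.5, f(m) = 0.5 (+); new bracket [-3.5, -3]
m = -3.25, f(m) = -1.375 (−); new bracket [-3.5, -3.25]
m = -3.375, f(m) = -0.46875 (−); new bracket [-3.5, -3.375]
m = -3.4375, f(m) = 0.0078 (+); new bracket [-3.4375, -3.375]
m = -3.40625, f(m) = -0.2324 (−); new bracket [-3.4375, -3.40625]
m = -3.421875, f(m) = -0.1128 (−); new bracket [-3.4375, -3.421875]

-3.421875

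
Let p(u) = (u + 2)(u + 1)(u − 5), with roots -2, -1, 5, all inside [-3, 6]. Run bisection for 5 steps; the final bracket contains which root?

5

u = 1.5 gives p = -30.625, negative; keep [1.5, 6]
u = 3.75 gives p = -34.140625, negative; keep [3.75, 6]
u = 4.875 gives p = -5.048828, negative; keep [4.875, 6]
u = 5.4375 gives p = 20.947, positive; keep [4.875, 5.4375]
u = 5.15625 gives p = 6.8837, positive; keep [4.875, 5.15625]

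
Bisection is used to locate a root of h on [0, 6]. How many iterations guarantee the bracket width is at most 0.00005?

Width after n steps is 6/2^n. Need 2^n ≥ 6/0.00005 = 120000.
2^16 = 65536 < 120000 ≤ 2^17 = 131072, so n = 17.

17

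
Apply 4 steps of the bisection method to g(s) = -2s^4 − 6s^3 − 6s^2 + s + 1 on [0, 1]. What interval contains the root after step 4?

m = 0.5, g(m) = -0.875 (−); new bracket [0, 0.5]
m = 0.25, g(m) = 0.773438 (+); new bracket [0.25, 0.5]
m = 0.375, g(m) = 0.175293 (+); new bracket [0.375, 0.5]
m = 0.4375, g(m) = -0.2867 (−); new bracket [0.375, 0.4375]

[0.375, 0.4375]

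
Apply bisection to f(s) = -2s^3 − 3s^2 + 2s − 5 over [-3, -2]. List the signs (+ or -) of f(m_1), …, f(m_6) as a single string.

+-+---

midpoint -2.5: f = 2.5 > 0 → [-2.5, -2]
midpoint -2.25: f = -1.90625 < 0 → [-2.5, -2.25]
midpoint -2.375: f = 0.121094 > 0 → [-2.375, -2.25]
midpoint -2.3125: f = -0.9351 < 0 → [-2.375, -2.3125]
midpoint -2.34375: f = -0.4178 < 0 → [-2.375, -2.34375]
midpoint -2.359375: f = -0.1511 < 0 → [-2.375, -2.359375]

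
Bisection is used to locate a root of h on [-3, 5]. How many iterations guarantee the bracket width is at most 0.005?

Width after n steps is 8/2^n. Need 2^n ≥ 8/0.005 = 1600.
2^10 = 1024 < 1600 ≤ 2^11 = 2048, so n = 11.

11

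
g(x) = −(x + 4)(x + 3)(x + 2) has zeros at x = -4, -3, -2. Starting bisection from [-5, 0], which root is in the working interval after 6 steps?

-2

x = -2.5 gives g = 0.375, positive; keep [-2.5, 0]
x = -1.25 gives g = -3.609375, negative; keep [-2.5, -1.25]
x = -1.875 gives g = -0.298828, negative; keep [-2.5, -1.875]
x = -2.1875 gives g = 0.2761, positive; keep [-2.1875, -1.875]
x = -2.03125 gives g = 0.0596, positive; keep [-2.03125, -1.875]
x = -1.953125 gives g = -0.1004, negative; keep [-2.03125, -1.953125]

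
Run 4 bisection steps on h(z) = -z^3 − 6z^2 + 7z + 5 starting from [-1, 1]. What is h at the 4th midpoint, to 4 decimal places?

z = 0 gives h = 5, positive; keep [-1, 0]
z = -0.5 gives h = 0.125, positive; keep [-1, -0.5]
z = -0.75 gives h = -3.203125, negative; keep [-0.75, -0.5]
z = -0.625 gives h = -1.4746, negative; keep [-0.625, -0.5]

-1.4746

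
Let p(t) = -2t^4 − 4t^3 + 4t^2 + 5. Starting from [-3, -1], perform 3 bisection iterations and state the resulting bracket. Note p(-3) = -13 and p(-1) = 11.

[-3, -2.75]

t = -2 gives p = 21, positive; keep [-3, -2]
t = -2.5 gives p = 14.375, positive; keep [-3, -2.5]
t = -2.75 gives p = 4.054688, positive; keep [-3, -2.75]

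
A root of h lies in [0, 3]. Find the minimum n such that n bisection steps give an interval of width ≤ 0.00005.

Width after n steps is 3/2^n. Need 2^n ≥ 3/0.00005 = 60000.
2^15 = 32768 < 60000 ≤ 2^16 = 65536, so n = 16.

16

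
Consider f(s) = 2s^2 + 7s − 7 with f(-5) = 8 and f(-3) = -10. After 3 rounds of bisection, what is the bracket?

[-4.5, -4.25]

midpoint -4: f = -3 < 0 → [-5, -4]
midpoint -4.5: f = 2 > 0 → [-4.5, -4]
midpoint -4.25: f = -0.625 < 0 → [-4.5, -4.25]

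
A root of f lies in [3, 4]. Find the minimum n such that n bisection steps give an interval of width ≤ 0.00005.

15

Width after n steps is 1/2^n. Need 2^n ≥ 1/0.00005 = 20000.
2^14 = 16384 < 20000 ≤ 2^15 = 32768, so n = 15.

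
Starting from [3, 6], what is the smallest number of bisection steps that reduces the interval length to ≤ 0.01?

Width after n steps is 3/2^n. Need 2^n ≥ 3/0.01 = 300.
2^8 = 256 < 300 ≤ 2^9 = 512, so n = 9.

9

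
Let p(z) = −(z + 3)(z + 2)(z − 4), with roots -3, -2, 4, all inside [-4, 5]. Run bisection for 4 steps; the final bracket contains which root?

4

m = 0.5, p(m) = 30.625 (+); new bracket [0.5, 5]
m = 2.75, p(m) = 34.140625 (+); new bracket [2.75, 5]
m = 3.875, p(m) = 5.048828 (+); new bracket [3.875, 5]
m = 4.4375, p(m) = -20.947 (−); new bracket [3.875, 4.4375]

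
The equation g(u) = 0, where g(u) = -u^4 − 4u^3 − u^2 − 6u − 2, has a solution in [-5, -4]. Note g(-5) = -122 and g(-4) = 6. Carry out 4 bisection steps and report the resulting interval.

m = -4.5, g(m) = -40.8125 (−); new bracket [-4.5, -4]
m = -4.25, g(m) = -13.753906 (−); new bracket [-4.25, -4]
m = -4.125, g(m) = -3.039307 (−); new bracket [-4.125, -4]
m = -4.0625, g(m) = 1.6806 (+); new bracket [-4.125, -4.0625]

[-4.125, -4.0625]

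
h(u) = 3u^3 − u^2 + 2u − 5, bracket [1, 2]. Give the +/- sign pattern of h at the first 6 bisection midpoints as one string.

+++--+

h(1.5) = 5.875 > 0, so the root lies in [1, 1.5]
h(1.25) = 1.796875 > 0, so the root lies in [1, 1.25]
h(1.125) = 0.255859 > 0, so the root lies in [1, 1.125]
h(1.0625) = -0.4055 < 0, so the root lies in [1.0625, 1.125]
h(1.09375) = -0.0835 < 0, so the root lies in [1.09375, 1.125]
h(1.109375) = 0.084 > 0, so the root lies in [1.09375, 1.109375]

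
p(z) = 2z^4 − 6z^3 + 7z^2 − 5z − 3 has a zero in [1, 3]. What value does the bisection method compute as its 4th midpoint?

midpoint 2: p = -1 < 0 → [2, 3]
midpoint 2.5: p = 12.625 > 0 → [2, 2.5]
midpoint 2.25: p = 4.101562 > 0 → [2, 2.25]
midpoint 2.125: p = 1.1919 > 0 → [2, 2.125]

2.125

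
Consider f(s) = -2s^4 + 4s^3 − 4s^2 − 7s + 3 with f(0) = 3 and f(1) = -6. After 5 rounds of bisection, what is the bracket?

midpoint 0.5: f = -1.125 < 0 → [0, 0.5]
midpoint 0.25: f = 1.054688 > 0 → [0.25, 0.5]
midpoint 0.375: f = -0.016113 < 0 → [0.25, 0.375]
midpoint 0.3125: f = 0.5249 > 0 → [0.3125, 0.375]
midpoint 0.34375: f = 0.2556 > 0 → [0.34375, 0.375]

[0.34375, 0.375]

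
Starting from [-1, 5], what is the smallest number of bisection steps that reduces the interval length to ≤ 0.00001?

20

Width after n steps is 6/2^n. Need 2^n ≥ 6/0.00001 = 600000.
2^19 = 524288 < 600000 ≤ 2^20 = 1048576, so n = 20.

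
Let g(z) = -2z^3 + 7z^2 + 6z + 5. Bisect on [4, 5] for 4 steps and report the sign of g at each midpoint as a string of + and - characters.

-+-+

m = 4.5, g(m) = -8.5 (−); new bracket [4, 4.5]
m = 4.25, g(m) = 3.40625 (+); new bracket [4.25, 4.5]
m = 4.375, g(m) = -2.246094 (−); new bracket [4.25, 4.375]
m = 4.3125, g(m) = 0.6538 (+); new bracket [4.3125, 4.375]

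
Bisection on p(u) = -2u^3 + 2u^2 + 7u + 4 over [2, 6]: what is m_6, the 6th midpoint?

m = 4, p(m) = -64 (−); new bracket [2, 4]
m = 3, p(m) = -11 (−); new bracket [2, 3]
m = 2.5, p(m) = 2.75 (+); new bracket [2.5, 3]
m = 2.75, p(m) = -3.2188 (−); new bracket [2.5, 2.75]
m = 2.625, p(m) = -0.0195 (−); new bracket [2.5, 2.625]
m = 2.5625, p(m) = 1.4175 (+); new bracket [2.5625, 2.625]

2.5625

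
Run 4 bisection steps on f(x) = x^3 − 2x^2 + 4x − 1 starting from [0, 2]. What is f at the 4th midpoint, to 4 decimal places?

m = 1, f(m) = 2 (+); new bracket [0, 1]
m = 0.5, f(m) = 0.625 (+); new bracket [0, 0.5]
m = 0.25, f(m) = -0.109375 (−); new bracket [0.25, 0.5]
m = 0.375, f(m) = 0.2715 (+); new bracket [0.25, 0.375]

0.2715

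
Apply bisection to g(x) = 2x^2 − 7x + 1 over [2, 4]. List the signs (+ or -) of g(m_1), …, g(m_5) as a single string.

x = 3 gives g = -2, negative; keep [3, 4]
x = 3.5 gives g = 1, positive; keep [3, 3.5]
x = 3.25 gives g = -0.625, negative; keep [3.25, 3.5]
x = 3.375 gives g = 0.1562, positive; keep [3.25, 3.375]
x = 3.3125 gives g = -0.2422, negative; keep [3.3125, 3.375]

-+-+-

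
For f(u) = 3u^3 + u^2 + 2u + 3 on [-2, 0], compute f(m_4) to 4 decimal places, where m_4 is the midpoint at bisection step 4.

m = -1, f(m) = -1 (−); new bracket [-1, 0]
m = -0.5, f(m) = 1.875 (+); new bracket [-1, -0.5]
m = -0.75, f(m) = 0.796875 (+); new bracket [-1, -0.75]
m = -0.875, f(m) = 0.0059 (+); new bracket [-1, -0.875]

0.0059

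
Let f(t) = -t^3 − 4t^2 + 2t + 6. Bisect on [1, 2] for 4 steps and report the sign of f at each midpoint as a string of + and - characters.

-+--

f(1.5) = -3.375 < 0, so the root lies in [1, 1.5]
f(1.25) = 0.296875 > 0, so the root lies in [1.25, 1.5]
f(1.375) = -1.412109 < 0, so the root lies in [1.25, 1.375]
f(1.3125) = -0.5266 < 0, so the root lies in [1.25, 1.3125]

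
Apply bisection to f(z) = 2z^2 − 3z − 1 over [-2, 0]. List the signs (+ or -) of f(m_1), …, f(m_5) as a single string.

++-++

f(-1) = 4 > 0, so the root lies in [-1, 0]
f(-0.5) = 1 > 0, so the root lies in [-0.5, 0]
f(-0.25) = -0.125 < 0, so the root lies in [-0.5, -0.25]
f(-0.375) = 0.4062 > 0, so the root lies in [-0.375, -0.25]
f(-0.3125) = 0.1328 > 0, so the root lies in [-0.3125, -0.25]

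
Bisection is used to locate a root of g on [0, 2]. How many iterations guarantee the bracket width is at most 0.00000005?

26

Width after n steps is 2/2^n. Need 2^n ≥ 2/0.00000005 = 40000000.
2^25 = 33554432 < 40000000 ≤ 2^26 = 67108864, so n = 26.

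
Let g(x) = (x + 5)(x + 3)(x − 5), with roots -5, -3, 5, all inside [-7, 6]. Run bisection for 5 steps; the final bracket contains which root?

m = -0.5, g(m) = -61.875 (−); new bracket [-0.5, 6]
m = 2.75, g(m) = -100.265625 (−); new bracket [2.75, 6]
m = 4.375, g(m) = -43.212891 (−); new bracket [4.375, 6]
m = 5.1875, g(m) = 15.6394 (+); new bracket [4.375, 5.1875]
m = 4.78125, g(m) = -16.6491 (−); new bracket [4.78125, 5.1875]

5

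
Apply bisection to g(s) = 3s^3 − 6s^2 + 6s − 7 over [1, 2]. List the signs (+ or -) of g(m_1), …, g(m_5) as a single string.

s = 1.5 gives g = -1.375, negative; keep [1.5, 2]
s = 1.75 gives g = 1.203125, positive; keep [1.5, 1.75]
s = 1.625 gives g = -0.220703, negative; keep [1.625, 1.75]
s = 1.6875 gives g = 0.4553, positive; keep [1.625, 1.6875]
s = 1.65625 gives g = 0.1086, positive; keep [1.625, 1.65625]

-+-++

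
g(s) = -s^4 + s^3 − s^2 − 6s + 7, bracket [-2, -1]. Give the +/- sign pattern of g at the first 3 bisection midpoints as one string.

+-+

midpoint -1.5: g = 5.3125 > 0 → [-2, -1.5]
midpoint -1.75: g = -0.300781 < 0 → [-1.75, -1.5]
midpoint -1.625: g = 2.845459 > 0 → [-1.75, -1.625]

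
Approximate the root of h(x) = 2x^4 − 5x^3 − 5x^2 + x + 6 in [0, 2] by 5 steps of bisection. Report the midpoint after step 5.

h(1) = -1 < 0, so the root lies in [0, 1]
h(0.5) = 4.75 > 0, so the root lies in [0.5, 1]
h(0.75) = 2.460938 > 0, so the root lies in [0.75, 1]
h(0.875) = 0.8696 > 0, so the root lies in [0.875, 1]
h(0.9375) = -0.032 < 0, so the root lies in [0.875, 0.9375]

0.9375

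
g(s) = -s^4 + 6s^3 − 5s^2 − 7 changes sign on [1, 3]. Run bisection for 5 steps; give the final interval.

[1.6875, 1.75]

s = 2 gives g = 5, positive; keep [1, 2]
s = 1.5 gives g = -3.0625, negative; keep [1.5, 2]
s = 1.75 gives g = 0.464844, positive; keep [1.5, 1.75]
s = 1.625 gives g = -1.4299, negative; keep [1.625, 1.75]
s = 1.6875 gives g = -0.5149, negative; keep [1.6875, 1.75]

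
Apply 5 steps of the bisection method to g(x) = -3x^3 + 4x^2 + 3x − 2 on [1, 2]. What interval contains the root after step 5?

g(1.5) = 1.375 > 0, so the root lies in [1.5, 2]
g(1.75) = -0.578125 < 0, so the root lies in [1.5, 1.75]
g(1.625) = 0.564453 > 0, so the root lies in [1.625, 1.75]
g(1.6875) = 0.0369 > 0, so the root lies in [1.6875, 1.75]
g(1.71875) = -0.2594 < 0, so the root lies in [1.6875, 1.71875]

[1.6875, 1.71875]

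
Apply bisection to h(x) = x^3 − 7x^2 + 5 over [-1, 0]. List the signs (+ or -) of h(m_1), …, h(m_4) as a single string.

midpoint -0.5: h = 3.125 > 0 → [-1, -0.5]
midpoint -0.75: h = 0.640625 > 0 → [-1, -0.75]
midpoint -0.875: h = -1.029297 < 0 → [-0.875, -0.75]
midpoint -0.8125: h = -0.1575 < 0 → [-0.8125, -0.75]

++--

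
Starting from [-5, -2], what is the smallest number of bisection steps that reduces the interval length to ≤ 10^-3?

Width after n steps is 3/2^n. Need 2^n ≥ 3/10^-3 = 3000.
2^11 = 2048 < 3000 ≤ 2^12 = 4096, so n = 12.

12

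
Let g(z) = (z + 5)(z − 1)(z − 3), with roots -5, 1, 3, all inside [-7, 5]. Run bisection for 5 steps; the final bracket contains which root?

-5

m = -1, g(m) = 32 (+); new bracket [-7, -1]
m = -4, g(m) = 35 (+); new bracket [-7, -4]
m = -5.5, g(m) = -27.625 (−); new bracket [-5.5, -4]
m = -4.75, g(m) = 11.1406 (+); new bracket [-5.5, -4.75]
m = -5.125, g(m) = -6.2207 (−); new bracket [-5.125, -4.75]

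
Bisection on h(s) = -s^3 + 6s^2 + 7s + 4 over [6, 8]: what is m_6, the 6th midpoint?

m = 7, h(m) = 4 (+); new bracket [7, 8]
m = 7.5, h(m) = -27.875 (−); new bracket [7, 7.5]
m = 7.25, h(m) = -10.953125 (−); new bracket [7, 7.25]
m = 7.125, h(m) = -3.2363 (−); new bracket [7, 7.125]
m = 7.0625, h(m) = 0.4412 (+); new bracket [7.0625, 7.125]
m = 7.09375, h(m) = -1.3827 (−); new bracket [7.0625, 7.09375]

7.09375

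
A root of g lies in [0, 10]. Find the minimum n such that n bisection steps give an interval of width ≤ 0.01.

10

Width after n steps is 10/2^n. Need 2^n ≥ 10/0.01 = 1000.
2^9 = 512 < 1000 ≤ 2^10 = 1024, so n = 10.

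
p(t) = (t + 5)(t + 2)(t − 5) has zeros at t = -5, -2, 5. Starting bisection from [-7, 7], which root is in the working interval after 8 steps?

midpoint 0: p = -50 < 0 → [0, 7]
midpoint 3.5: p = -70.125 < 0 → [3.5, 7]
midpoint 5.25: p = 18.578125 > 0 → [3.5, 5.25]
midpoint 4.375: p = -37.3535 < 0 → [4.375, 5.25]
midpoint 4.8125: p = -12.5339 < 0 → [4.8125, 5.25]
midpoint 5.03125: p = 2.2041 > 0 → [4.8125, 5.03125]
midpoint 4.921875: p = -5.3655 < 0 → [4.921875, 5.03125]
midpoint 4.9765625: p = -1.6313 < 0 → [4.9765625, 5.03125]

5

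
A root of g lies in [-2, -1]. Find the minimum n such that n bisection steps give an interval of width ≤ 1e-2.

7

Width after n steps is 1/2^n. Need 2^n ≥ 1/1e-2 = 100.
2^6 = 64 < 100 ≤ 2^7 = 128, so n = 7.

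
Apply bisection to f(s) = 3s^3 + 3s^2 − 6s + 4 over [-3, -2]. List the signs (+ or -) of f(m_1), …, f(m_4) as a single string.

s = -2.5 gives f = -9.125, negative; keep [-2.5, -2]
s = -2.25 gives f = -1.484375, negative; keep [-2.25, -2]
s = -2.125 gives f = 1.509766, positive; keep [-2.25, -2.125]
s = -2.1875 gives f = 0.0779, positive; keep [-2.25, -2.1875]

--++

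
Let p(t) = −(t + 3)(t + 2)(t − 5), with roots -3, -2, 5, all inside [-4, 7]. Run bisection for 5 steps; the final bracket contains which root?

5

p(1.5) = 55.125 > 0, so the root lies in [1.5, 7]
p(4.25) = 33.984375 > 0, so the root lies in [4.25, 7]
p(5.625) = -41.103516 < 0, so the root lies in [4.25, 5.625]
p(4.9375) = 3.4417 > 0, so the root lies in [4.9375, 5.625]
p(5.28125) = -16.9588 < 0, so the root lies in [4.9375, 5.28125]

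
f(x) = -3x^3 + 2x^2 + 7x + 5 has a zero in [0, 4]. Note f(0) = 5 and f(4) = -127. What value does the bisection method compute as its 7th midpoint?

midpoint 2: f = 3 > 0 → [2, 4]
midpoint 3: f = -37 < 0 → [2, 3]
midpoint 2.5: f = -11.875 < 0 → [2, 2.5]
midpoint 2.25: f = -3.2969 < 0 → [2, 2.25]
midpoint 2.125: f = 0.1191 > 0 → [2.125, 2.25]
midpoint 2.1875: f = -1.5198 < 0 → [2.125, 2.1875]
midpoint 2.15625: f = -0.6833 < 0 → [2.125, 2.15625]

2.15625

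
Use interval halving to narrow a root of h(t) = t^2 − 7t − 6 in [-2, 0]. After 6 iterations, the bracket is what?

[-0.78125, -0.75]

midpoint -1: h = 2 > 0 → [-1, 0]
midpoint -0.5: h = -2.25 < 0 → [-1, -0.5]
midpoint -0.75: h = -0.1875 < 0 → [-1, -0.75]
midpoint -0.875: h = 0.8906 > 0 → [-0.875, -0.75]
midpoint -0.8125: h = 0.3477 > 0 → [-0.8125, -0.75]
midpoint -0.78125: h = 0.0791 > 0 → [-0.78125, -0.75]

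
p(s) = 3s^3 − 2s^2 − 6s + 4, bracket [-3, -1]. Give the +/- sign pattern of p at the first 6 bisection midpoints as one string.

p(-2) = -16 < 0, so the root lies in [-2, -1]
p(-1.5) = -1.625 < 0, so the root lies in [-1.5, -1]
p(-1.25) = 2.515625 > 0, so the root lies in [-1.5, -1.25]
p(-1.375) = 0.6699 > 0, so the root lies in [-1.5, -1.375]
p(-1.4375) = -0.4192 < 0, so the root lies in [-1.4375, -1.375]
p(-1.40625) = 0.1397 > 0, so the root lies in [-1.4375, -1.40625]

--++-+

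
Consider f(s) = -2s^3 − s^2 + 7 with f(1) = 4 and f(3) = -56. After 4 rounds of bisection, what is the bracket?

[1.25, 1.375]

s = 2 gives f = -13, negative; keep [1, 2]
s = 1.5 gives f = -2, negative; keep [1, 1.5]
s = 1.25 gives f = 1.53125, positive; keep [1.25, 1.5]
s = 1.375 gives f = -0.0898, negative; keep [1.25, 1.375]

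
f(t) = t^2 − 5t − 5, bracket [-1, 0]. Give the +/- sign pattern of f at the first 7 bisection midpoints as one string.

f(-0.5) = -2.25 < 0, so the root lies in [-1, -0.5]
f(-0.75) = -0.6875 < 0, so the root lies in [-1, -0.75]
f(-0.875) = 0.140625 > 0, so the root lies in [-0.875, -0.75]
f(-0.8125) = -0.2773 < 0, so the root lies in [-0.875, -0.8125]
f(-0.84375) = -0.0693 < 0, so the root lies in [-0.875, -0.84375]
f(-0.859375) = 0.0354 > 0, so the root lies in [-0.859375, -0.84375]
f(-0.8515625) = -0.017 < 0, so the root lies in [-0.859375, -0.8515625]

--+--+-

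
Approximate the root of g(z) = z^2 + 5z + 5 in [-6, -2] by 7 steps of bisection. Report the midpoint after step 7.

-3.59375

midpoint -4: g = 1 > 0 → [-4, -2]
midpoint -3: g = -1 < 0 → [-4, -3]
midpoint -3.5: g = -0.25 < 0 → [-4, -3.5]
midpoint -3.75: g = 0.3125 > 0 → [-3.75, -3.5]
midpoint -3.625: g = 0.0156 > 0 → [-3.625, -3.5]
midpoint -3.5625: g = -0.1211 < 0 → [-3.625, -3.5625]
midpoint -3.59375: g = -0.0537 < 0 → [-3.625, -3.59375]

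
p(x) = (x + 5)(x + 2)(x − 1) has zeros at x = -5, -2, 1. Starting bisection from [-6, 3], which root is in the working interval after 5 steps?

1

m = -1.5, p(m) = -4.375 (−); new bracket [-1.5, 3]
m = 0.75, p(m) = -3.953125 (−); new bracket [0.75, 3]
m = 1.875, p(m) = 23.310547 (+); new bracket [0.75, 1.875]
m = 1.3125, p(m) = 6.5344 (+); new bracket [0.75, 1.3125]
m = 1.03125, p(m) = 0.5713 (+); new bracket [0.75, 1.03125]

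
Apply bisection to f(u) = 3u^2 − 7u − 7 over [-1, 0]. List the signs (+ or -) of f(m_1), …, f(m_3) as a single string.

--+

f(-0.5) = -2.75 < 0, so the root lies in [-1, -0.5]
f(-0.75) = -0.0625 < 0, so the root lies in [-1, -0.75]
f(-0.875) = 1.421875 > 0, so the root lies in [-0.875, -0.75]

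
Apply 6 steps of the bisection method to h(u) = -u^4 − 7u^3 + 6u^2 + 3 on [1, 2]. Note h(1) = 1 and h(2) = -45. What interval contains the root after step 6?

[1.0625, 1.078125]

midpoint 1.5: h = -12.1875 < 0 → [1, 1.5]
midpoint 1.25: h = -3.738281 < 0 → [1, 1.25]
midpoint 1.125: h = -0.974854 < 0 → [1, 1.125]
midpoint 1.0625: h = 0.1028 > 0 → [1.0625, 1.125]
midpoint 1.09375: h = -0.4125 < 0 → [1.0625, 1.09375]
midpoint 1.078125: h = -0.1491 < 0 → [1.0625, 1.078125]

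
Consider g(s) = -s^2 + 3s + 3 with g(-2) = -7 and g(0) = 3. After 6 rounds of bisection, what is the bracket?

[-0.8125, -0.78125]

g(-1) = -1 < 0, so the root lies in [-1, 0]
g(-0.5) = 1.25 > 0, so the root lies in [-1, -0.5]
g(-0.75) = 0.1875 > 0, so the root lies in [-1, -0.75]
g(-0.875) = -0.3906 < 0, so the root lies in [-0.875, -0.75]
g(-0.8125) = -0.0977 < 0, so the root lies in [-0.8125, -0.75]
g(-0.78125) = 0.0459 > 0, so the root lies in [-0.8125, -0.78125]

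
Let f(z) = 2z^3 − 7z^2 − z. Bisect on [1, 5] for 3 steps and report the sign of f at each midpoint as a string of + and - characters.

m = 3, f(m) = -12 (−); new bracket [3, 5]
m = 4, f(m) = 12 (+); new bracket [3, 4]
m = 3.5, f(m) = -3.5 (−); new bracket [3.5, 4]

-+-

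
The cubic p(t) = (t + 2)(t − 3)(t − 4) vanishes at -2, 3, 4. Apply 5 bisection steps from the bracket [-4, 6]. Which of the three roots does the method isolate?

t = 1 gives p = 18, positive; keep [-4, 1]
t = -1.5 gives p = 12.375, positive; keep [-4, -1.5]
t = -2.75 gives p = -29.109375, negative; keep [-2.75, -1.5]
t = -2.125 gives p = -3.9238, negative; keep [-2.125, -1.5]
t = -1.8125 gives p = 5.2449, positive; keep [-2.125, -1.8125]

-2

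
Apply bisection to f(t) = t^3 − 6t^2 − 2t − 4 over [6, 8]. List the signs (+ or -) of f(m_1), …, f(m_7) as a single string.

f(7) = 31 > 0, so the root lies in [6, 7]
f(6.5) = 4.125 > 0, so the root lies in [6, 6.5]
f(6.25) = -6.734375 < 0, so the root lies in [6.25, 6.5]
f(6.375) = -1.5098 < 0, so the root lies in [6.375, 6.5]
f(6.4375) = 1.2556 > 0, so the root lies in [6.375, 6.4375]
f(6.40625) = -0.14 < 0, so the root lies in [6.40625, 6.4375]
f(6.421875) = 0.5546 > 0, so the root lies in [6.40625, 6.421875]

++--+-+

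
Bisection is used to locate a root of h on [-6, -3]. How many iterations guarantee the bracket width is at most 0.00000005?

26

Width after n steps is 3/2^n. Need 2^n ≥ 3/0.00000005 = 60000000.
2^25 = 33554432 < 60000000 ≤ 2^26 = 67108864, so n = 26.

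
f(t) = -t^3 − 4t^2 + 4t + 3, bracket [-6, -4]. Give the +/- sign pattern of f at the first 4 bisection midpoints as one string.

+-+-

m = -5, f(m) = 8 (+); new bracket [-5, -4]
m = -4.5, f(m) = -4.875 (−); new bracket [-5, -4.5]
m = -4.75, f(m) = 0.921875 (+); new bracket [-4.75, -4.5]
m = -4.625, f(m) = -2.1309 (−); new bracket [-4.75, -4.625]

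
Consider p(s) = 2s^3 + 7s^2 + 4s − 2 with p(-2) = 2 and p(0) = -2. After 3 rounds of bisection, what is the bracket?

[-1.25, -1]

s = -1 gives p = -1, negative; keep [-2, -1]
s = -1.5 gives p = 1, positive; keep [-1.5, -1]
s = -1.25 gives p = 0.03125, positive; keep [-1.25, -1]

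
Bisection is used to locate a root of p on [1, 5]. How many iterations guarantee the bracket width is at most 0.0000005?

23

Width after n steps is 4/2^n. Need 2^n ≥ 4/0.0000005 = 8000000.
2^22 = 4194304 < 8000000 ≤ 2^23 = 8388608, so n = 23.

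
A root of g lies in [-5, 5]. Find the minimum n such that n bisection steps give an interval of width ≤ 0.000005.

21

Width after n steps is 10/2^n. Need 2^n ≥ 10/0.000005 = 2000000.
2^20 = 1048576 < 2000000 ≤ 2^21 = 2097152, so n = 21.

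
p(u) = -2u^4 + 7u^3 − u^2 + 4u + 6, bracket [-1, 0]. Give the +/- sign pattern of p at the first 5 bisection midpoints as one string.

p(-0.5) = 2.75 > 0, so the root lies in [-1, -0.5]
p(-0.75) = -1.148438 < 0, so the root lies in [-0.75, -0.5]
p(-0.625) = 1.095215 > 0, so the root lies in [-0.75, -0.625]
p(-0.6875) = 0.0559 > 0, so the root lies in [-0.75, -0.6875]
p(-0.71875) = -0.5245 < 0, so the root lies in [-0.71875, -0.6875]

+-++-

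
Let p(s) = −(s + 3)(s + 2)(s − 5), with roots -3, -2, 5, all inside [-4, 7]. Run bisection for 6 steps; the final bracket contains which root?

5

s = 1.5 gives p = 55.125, positive; keep [1.5, 7]
s = 4.25 gives p = 33.984375, positive; keep [4.25, 7]
s = 5.625 gives p = -41.103516, negative; keep [4.25, 5.625]
s = 4.9375 gives p = 3.4417, positive; keep [4.9375, 5.625]
s = 5.28125 gives p = -16.9588, negative; keep [4.9375, 5.28125]
s = 5.109375 gives p = -6.3058, negative; keep [4.9375, 5.109375]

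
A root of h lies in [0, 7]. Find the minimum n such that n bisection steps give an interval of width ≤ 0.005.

Width after n steps is 7/2^n. Need 2^n ≥ 7/0.005 = 1400.
2^10 = 1024 < 1400 ≤ 2^11 = 2048, so n = 11.

11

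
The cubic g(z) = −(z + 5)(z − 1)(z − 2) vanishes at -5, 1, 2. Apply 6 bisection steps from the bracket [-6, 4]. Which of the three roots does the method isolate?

z = -1 gives g = -24, negative; keep [-6, -1]
z = -3.5 gives g = -37.125, negative; keep [-6, -3.5]
z = -4.75 gives g = -9.703125, negative; keep [-6, -4.75]
z = -5.375 gives g = 17.6309, positive; keep [-5.375, -4.75]
z = -5.0625 gives g = 2.676, positive; keep [-5.0625, -4.75]
z = -4.90625 gives g = -3.8241, negative; keep [-5.0625, -4.90625]

-5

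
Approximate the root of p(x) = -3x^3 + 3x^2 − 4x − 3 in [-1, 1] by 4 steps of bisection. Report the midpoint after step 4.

-0.375

x = 0 gives p = -3, negative; keep [-1, 0]
x = -0.5 gives p = 0.125, positive; keep [-0.5, 0]
x = -0.25 gives p = -1.765625, negative; keep [-0.5, -0.25]
x = -0.375 gives p = -0.9199, negative; keep [-0.5, -0.375]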